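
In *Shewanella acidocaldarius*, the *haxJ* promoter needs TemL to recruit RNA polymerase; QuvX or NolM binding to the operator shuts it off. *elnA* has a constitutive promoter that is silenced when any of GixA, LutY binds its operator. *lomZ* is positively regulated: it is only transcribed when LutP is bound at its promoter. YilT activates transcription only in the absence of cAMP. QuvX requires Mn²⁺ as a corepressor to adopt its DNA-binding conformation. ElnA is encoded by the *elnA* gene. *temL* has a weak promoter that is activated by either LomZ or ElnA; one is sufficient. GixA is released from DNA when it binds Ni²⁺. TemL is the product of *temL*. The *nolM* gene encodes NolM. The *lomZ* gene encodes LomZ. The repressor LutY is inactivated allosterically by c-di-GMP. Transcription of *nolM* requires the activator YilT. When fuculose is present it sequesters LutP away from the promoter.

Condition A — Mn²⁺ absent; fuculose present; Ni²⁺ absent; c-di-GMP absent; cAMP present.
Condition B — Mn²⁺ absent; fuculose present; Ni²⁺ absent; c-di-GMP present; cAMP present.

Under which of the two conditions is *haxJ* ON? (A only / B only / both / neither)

neither

Condition A:
Mn²⁺ is absent, so QuvX is inactive.
Fuculose is present, so LutP is inactive.
Required activator LutP is absent, so *lomZ* is not transcribed.
So LomZ is not produced.
Ni²⁺ is absent, so GixA is active.
c-di-GMP is absent, so LutY is active.
With repressor GixA bound, *elnA* is not transcribed.
So ElnA is not produced.
No activator is available at the *temL* promoter, so *temL* is not transcribed.
So TemL is not produced.
cAMP is present, so YilT is inactive.
Required activator YilT is absent, so *nolM* is not transcribed.
So NolM is not produced.
Required activator TemL is absent, so *haxJ* is not transcribed.
→ *haxJ* is OFF in A.
Condition B:
Mn²⁺ is absent, so QuvX is inactive.
Fuculose is present, so LutP is inactive.
Required activator LutP is absent, so *lomZ* is not transcribed.
So LomZ is not produced.
Ni²⁺ is absent, so GixA is active.
c-di-GMP is present, so LutY is inactive.
With repressor GixA bound, *elnA* is not transcribed.
So ElnA is not produced.
No activator is available at the *temL* promoter, so *temL* is not transcribed.
So TemL is not produced.
cAMP is present, so YilT is inactive.
Required activator YilT is absent, so *nolM* is not transcribed.
So NolM is not produced.
Required activator TemL is absent, so *haxJ* is not transcribed.
→ *haxJ* is OFF in B.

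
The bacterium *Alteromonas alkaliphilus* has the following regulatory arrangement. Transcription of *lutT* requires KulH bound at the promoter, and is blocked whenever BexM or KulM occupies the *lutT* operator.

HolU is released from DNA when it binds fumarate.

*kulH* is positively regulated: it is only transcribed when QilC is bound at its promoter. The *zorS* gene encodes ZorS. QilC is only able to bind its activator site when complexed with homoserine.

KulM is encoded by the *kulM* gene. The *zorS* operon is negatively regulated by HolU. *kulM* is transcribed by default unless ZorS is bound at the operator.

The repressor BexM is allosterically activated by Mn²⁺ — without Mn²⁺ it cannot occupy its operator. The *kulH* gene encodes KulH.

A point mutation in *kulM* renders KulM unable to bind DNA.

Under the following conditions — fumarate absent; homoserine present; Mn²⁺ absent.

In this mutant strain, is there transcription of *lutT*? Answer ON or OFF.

ON

Homoserine is present, so QilC is active.
No repressor is bound and QilC is active, so *kulH* is transcribed.
So KulH is produced and active.
Mn²⁺ is absent, so BexM is inactive.
KulM is non-functional in this strain, so it has no effect.
No repressor is bound and KulH is active, so *lutT* is transcribed.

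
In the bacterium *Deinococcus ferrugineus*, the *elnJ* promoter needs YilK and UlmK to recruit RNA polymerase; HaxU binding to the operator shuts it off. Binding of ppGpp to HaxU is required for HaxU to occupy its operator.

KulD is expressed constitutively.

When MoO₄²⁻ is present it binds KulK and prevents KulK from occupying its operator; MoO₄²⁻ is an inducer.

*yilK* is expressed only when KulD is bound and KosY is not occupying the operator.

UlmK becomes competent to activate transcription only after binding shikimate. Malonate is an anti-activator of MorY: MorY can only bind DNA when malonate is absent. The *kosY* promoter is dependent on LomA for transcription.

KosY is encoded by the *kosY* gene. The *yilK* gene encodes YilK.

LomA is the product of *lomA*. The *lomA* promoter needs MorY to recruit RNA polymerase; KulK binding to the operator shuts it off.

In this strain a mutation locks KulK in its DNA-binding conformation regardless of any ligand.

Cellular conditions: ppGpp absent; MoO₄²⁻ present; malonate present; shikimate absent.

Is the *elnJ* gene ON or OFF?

OFF

KulD is produced constitutively and is active.
KulK is constitutively active in this strain.
Malonate is present, so MorY is inactive.
With repressor KulK bound, *lomA* is not transcribed.
So LomA is not produced.
Required activator LomA is absent, so *kosY* is not transcribed.
So KosY is not produced.
No repressor is bound and KulD is active, so *yilK* is transcribed.
So YilK is produced and active.
ppGpp is absent, so HaxU is inactive.
Shikimate is absent, so UlmK is inactive.
Required activator UlmK is absent, so *elnJ* is not transcribed.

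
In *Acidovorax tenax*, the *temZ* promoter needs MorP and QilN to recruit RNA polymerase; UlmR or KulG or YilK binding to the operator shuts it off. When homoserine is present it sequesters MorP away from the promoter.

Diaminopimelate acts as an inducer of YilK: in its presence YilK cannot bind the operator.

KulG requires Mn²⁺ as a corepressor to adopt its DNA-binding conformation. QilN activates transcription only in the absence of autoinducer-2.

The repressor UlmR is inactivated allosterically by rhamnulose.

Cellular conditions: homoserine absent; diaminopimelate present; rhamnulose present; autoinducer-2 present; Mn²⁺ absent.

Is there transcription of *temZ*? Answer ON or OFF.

Rhamnulose is present, so UlmR is inactive.
Mn²⁺ is absent, so KulG is inactive.
Diaminopimelate is present, so YilK is inactive.
Homoserine is absent, so MorP is active.
Autoinducer-2 is present, so QilN is inactive.
Required activator QilN is absent, so *temZ* is not transcribed.

OFF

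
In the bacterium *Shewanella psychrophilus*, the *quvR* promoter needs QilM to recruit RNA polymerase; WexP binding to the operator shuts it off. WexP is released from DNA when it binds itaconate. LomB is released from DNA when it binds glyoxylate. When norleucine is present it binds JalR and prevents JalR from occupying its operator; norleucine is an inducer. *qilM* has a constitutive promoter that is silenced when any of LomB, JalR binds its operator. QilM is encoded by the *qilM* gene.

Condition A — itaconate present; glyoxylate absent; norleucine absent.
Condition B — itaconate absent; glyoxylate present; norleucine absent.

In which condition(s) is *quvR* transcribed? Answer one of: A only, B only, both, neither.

Condition A:
Itaconate is present, so WexP is inactive.
Glyoxylate is absent, so LomB is active.
Norleucine is absent, so JalR is active.
With repressor LomB bound, *qilM* is not transcribed.
So QilM is not produced.
Required activator QilM is absent, so *quvR* is not transcribed.
→ *quvR* is OFF in A.
Condition B:
Itaconate is absent, so WexP is active.
Glyoxylate is present, so LomB is inactive.
Norleucine is absent, so JalR is active.
With repressor JalR bound, *qilM* is not transcribed.
So QilM is not produced.
With repressor WexP bound, *quvR* is not transcribed.
→ *quvR* is OFF in B.

neither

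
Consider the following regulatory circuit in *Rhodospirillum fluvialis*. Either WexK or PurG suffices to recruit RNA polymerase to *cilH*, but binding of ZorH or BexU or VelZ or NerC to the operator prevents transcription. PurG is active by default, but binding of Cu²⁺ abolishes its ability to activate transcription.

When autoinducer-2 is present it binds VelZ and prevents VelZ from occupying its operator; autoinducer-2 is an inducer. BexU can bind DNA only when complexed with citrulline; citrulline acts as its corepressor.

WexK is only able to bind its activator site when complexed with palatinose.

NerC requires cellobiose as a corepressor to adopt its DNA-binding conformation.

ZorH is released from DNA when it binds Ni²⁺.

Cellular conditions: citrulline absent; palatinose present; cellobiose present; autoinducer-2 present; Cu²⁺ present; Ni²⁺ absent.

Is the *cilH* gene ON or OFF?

OFF

Ni²⁺ is absent, so ZorH is active.
Citrulline is absent, so BexU is inactive.
Palatinose is present, so WexK is active.
Autoinducer-2 is present, so VelZ is inactive.
Cu²⁺ is present, so PurG is inactive.
Cellobiose is present, so NerC is active.
With repressor ZorH bound, *cilH* is not transcribed.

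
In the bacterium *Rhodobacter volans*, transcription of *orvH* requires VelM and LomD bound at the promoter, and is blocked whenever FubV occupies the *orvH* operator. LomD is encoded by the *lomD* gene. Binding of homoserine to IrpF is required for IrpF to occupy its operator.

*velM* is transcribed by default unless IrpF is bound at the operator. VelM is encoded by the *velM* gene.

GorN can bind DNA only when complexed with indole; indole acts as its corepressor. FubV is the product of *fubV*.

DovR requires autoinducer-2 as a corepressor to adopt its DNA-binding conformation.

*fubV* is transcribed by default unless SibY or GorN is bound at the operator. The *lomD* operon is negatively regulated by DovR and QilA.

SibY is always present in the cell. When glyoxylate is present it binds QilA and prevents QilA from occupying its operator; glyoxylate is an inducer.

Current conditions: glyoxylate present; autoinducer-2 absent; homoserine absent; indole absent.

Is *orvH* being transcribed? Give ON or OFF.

Homoserine is absent, so IrpF is inactive.
With no repressor bound, *velM* is transcribed.
So VelM is produced and active.
SibY is produced constitutively and is active.
Indole is absent, so GorN is inactive.
With repressor SibY bound, *fubV* is not transcribed.
So FubV is not produced.
Autoinducer-2 is absent, so DovR is inactive.
Glyoxylate is present, so QilA is inactive.
With no repressor bound, *lomD* is transcribed.
So LomD is produced and active.
No repressor is bound and VelM and LomD are active, so *orvH* is transcribed.

ON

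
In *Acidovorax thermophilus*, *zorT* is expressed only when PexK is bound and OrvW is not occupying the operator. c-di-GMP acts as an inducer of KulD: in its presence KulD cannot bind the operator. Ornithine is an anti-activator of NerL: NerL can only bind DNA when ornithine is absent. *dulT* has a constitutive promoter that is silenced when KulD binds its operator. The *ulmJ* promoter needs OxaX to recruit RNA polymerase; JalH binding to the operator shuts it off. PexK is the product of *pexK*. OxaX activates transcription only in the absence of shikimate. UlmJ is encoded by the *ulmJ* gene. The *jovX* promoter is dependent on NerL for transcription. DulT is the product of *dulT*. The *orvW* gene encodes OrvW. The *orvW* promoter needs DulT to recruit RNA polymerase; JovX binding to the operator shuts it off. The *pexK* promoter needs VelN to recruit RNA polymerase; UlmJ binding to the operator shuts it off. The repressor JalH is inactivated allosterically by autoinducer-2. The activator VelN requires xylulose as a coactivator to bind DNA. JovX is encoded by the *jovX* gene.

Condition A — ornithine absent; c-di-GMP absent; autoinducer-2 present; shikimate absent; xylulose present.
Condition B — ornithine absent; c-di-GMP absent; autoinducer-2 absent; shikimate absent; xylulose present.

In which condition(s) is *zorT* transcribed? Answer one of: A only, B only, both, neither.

Condition A:
Ornithine is absent, so NerL is active.
No repressor is bound and NerL is active, so *jovX* is transcribed.
So JovX is produced and active.
c-di-GMP is absent, so KulD is active.
With repressor KulD bound, *dulT* is not transcribed.
So DulT is not produced.
With repressor JovX bound, *orvW* is not transcribed.
So OrvW is not produced.
Autoinducer-2 is present, so JalH is inactive.
Shikimate is absent, so OxaX is active.
No repressor is bound and OxaX is active, so *ulmJ* is transcribed.
So UlmJ is produced and active.
Xylulose is present, so VelN is active.
With repressor UlmJ bound, *pexK* is not transcribed.
So PexK is not produced.
Required activator PexK is absent, so *zorT* is not transcribed.
→ *zorT* is OFF in A.
Condition B:
Ornithine is absent, so NerL is active.
No repressor is bound and NerL is active, so *jovX* is transcribed.
So JovX is produced and active.
c-di-GMP is absent, so KulD is active.
With repressor KulD bound, *dulT* is not transcribed.
So DulT is not produced.
With repressor JovX bound, *orvW* is not transcribed.
So OrvW is not produced.
Autoinducer-2 is absent, so JalH is active.
Shikimate is absent, so OxaX is active.
With repressor JalH bound, *ulmJ* is not transcribed.
So UlmJ is not produced.
Xylulose is present, so VelN is active.
No repressor is bound and VelN is active, so *pexK* is transcribed.
So PexK is produced and active.
No repressor is bound and PexK is active, so *zorT* is transcribed.
→ *zorT* is ON in B.

B only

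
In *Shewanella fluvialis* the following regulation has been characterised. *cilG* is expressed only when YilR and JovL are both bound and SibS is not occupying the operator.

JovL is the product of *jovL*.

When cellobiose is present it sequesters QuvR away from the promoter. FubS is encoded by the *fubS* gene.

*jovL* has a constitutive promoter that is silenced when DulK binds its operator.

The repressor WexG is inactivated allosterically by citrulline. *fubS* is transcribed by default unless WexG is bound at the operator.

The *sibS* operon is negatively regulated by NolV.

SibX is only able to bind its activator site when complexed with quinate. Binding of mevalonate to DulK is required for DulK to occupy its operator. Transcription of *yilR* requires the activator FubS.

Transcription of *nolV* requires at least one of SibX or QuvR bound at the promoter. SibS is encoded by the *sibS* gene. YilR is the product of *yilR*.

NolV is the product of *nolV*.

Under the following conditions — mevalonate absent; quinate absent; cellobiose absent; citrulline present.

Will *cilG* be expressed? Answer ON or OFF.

ON

Citrulline is present, so WexG is inactive.
With no repressor bound, *fubS* is transcribed.
So FubS is produced and active.
No repressor is bound and FubS is active, so *yilR* is transcribed.
So YilR is produced and active.
Mevalonate is absent, so DulK is inactive.
With no repressor bound, *jovL* is transcribed.
So JovL is produced and active.
Quinate is absent, so SibX is inactive.
Cellobiose is absent, so QuvR is active.
Activator QuvR is present, so *nolV* is transcribed.
So NolV is produced and active.
With repressor NolV bound, *sibS* is not transcribed.
So SibS is not produced.
No repressor is bound and YilR and JovL are active, so *cilG* is transcribed.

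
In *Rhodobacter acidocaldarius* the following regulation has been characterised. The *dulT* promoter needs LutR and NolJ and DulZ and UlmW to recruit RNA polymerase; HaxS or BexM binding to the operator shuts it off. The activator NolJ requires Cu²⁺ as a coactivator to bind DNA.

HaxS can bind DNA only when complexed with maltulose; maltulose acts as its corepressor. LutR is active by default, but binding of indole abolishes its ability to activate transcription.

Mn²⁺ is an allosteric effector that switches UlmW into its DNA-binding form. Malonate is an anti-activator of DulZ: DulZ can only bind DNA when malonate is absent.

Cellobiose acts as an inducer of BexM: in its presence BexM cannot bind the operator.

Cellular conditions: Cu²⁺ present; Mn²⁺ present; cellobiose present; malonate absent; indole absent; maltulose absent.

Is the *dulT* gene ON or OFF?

Maltulose is absent, so HaxS is inactive.
Indole is absent, so LutR is active.
Cellobiose is present, so BexM is inactive.
Cu²⁺ is present, so NolJ is active.
Malonate is absent, so DulZ is active.
Mn²⁺ is present, so UlmW is active.
No repressor is bound and LutR and NolJ and DulZ and UlmW are active, so *dulT* is transcribed.

ON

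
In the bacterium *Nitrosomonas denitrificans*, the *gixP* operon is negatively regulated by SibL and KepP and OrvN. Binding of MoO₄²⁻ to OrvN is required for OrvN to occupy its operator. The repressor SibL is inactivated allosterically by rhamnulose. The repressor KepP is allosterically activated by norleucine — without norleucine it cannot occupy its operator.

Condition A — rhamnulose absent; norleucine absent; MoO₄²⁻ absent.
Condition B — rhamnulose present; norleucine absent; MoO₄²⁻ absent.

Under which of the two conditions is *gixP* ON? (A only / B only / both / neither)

B only

Condition A:
Rhamnulose is absent, so SibL is active.
Norleucine is absent, so KepP is inactive.
MoO₄²⁻ is absent, so OrvN is inactive.
With repressor SibL bound, *gixP* is not transcribed.
→ *gixP* is OFF in A.
Condition B:
Rhamnulose is present, so SibL is inactive.
Norleucine is absent, so KepP is inactive.
MoO₄²⁻ is absent, so OrvN is inactive.
With no repressor bound, *gixP* is transcribed.
→ *gixP* is ON in B.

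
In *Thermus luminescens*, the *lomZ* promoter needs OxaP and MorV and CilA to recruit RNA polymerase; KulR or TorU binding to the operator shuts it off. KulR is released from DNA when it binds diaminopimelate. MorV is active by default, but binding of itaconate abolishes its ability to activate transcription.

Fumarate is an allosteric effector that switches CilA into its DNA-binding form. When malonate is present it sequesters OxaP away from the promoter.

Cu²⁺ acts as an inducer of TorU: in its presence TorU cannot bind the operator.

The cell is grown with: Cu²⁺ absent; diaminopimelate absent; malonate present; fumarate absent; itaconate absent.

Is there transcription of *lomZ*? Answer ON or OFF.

Diaminopimelate is absent, so KulR is active.
Cu²⁺ is absent, so TorU is active.
Malonate is present, so OxaP is inactive.
Itaconate is absent, so MorV is active.
Fumarate is absent, so CilA is inactive.
With repressor KulR bound, *lomZ* is not transcribed.

OFF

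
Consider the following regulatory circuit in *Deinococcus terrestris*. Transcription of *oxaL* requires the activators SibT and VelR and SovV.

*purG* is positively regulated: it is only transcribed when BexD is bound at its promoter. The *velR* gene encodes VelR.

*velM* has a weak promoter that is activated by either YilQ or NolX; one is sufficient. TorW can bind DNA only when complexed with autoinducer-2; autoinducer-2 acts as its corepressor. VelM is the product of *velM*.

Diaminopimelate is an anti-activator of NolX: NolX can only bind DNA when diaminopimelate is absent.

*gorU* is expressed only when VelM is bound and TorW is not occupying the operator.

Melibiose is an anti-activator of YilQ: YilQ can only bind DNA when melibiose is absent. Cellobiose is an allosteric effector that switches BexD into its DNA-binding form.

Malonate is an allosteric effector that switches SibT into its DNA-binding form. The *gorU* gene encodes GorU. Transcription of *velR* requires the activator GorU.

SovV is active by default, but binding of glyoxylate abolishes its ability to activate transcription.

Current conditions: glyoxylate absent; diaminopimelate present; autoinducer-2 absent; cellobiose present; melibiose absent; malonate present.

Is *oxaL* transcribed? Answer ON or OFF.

ON

Malonate is present, so SibT is active.
Autoinducer-2 is absent, so TorW is inactive.
Melibiose is absent, so YilQ is active.
Diaminopimelate is present, so NolX is inactive.
Activator YilQ is present, so *velM* is transcribed.
So VelM is produced and active.
No repressor is bound and VelM is active, so *gorU* is transcribed.
So GorU is produced and active.
No repressor is bound and GorU is active, so *velR* is transcribed.
So VelR is produced and active.
Glyoxylate is absent, so SovV is active.
No repressor is bound and SibT and VelR and SovV are active, so *oxaL* is transcribed.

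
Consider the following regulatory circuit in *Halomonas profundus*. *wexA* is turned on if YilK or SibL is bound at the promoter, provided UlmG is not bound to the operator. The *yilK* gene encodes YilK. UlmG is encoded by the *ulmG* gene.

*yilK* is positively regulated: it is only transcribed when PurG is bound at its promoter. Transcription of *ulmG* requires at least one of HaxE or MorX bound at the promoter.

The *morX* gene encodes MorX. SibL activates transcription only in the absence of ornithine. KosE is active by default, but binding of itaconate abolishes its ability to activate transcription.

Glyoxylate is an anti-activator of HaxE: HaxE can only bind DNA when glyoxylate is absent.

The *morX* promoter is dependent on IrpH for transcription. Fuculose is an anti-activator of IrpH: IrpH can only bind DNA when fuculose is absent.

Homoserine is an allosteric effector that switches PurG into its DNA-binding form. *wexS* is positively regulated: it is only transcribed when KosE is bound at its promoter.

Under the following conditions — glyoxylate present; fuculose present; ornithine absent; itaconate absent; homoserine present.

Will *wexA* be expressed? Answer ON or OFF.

Glyoxylate is present, so HaxE is inactive.
Fuculose is present, so IrpH is inactive.
Required activator IrpH is absent, so *morX* is not transcribed.
So MorX is not produced.
No activator is available at the *ulmG* promoter, so *ulmG* is not transcribed.
So UlmG is not produced.
Homoserine is present, so PurG is active.
No repressor is bound and PurG is active, so *yilK* is transcribed.
So YilK is produced and active.
Ornithine is absent, so SibL is active.
Activator YilK is present, so *wexA* is transcribed.

ON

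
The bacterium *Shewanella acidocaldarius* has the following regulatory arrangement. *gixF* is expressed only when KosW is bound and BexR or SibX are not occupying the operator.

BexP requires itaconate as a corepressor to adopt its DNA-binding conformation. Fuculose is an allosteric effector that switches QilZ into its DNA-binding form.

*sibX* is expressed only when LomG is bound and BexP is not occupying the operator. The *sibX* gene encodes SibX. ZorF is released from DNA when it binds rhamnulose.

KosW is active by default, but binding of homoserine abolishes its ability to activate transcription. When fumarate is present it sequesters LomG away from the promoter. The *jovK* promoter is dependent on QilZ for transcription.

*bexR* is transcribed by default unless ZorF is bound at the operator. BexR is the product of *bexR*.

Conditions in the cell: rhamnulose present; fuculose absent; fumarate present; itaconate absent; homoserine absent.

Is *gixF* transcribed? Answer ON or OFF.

OFF

Rhamnulose is present, so ZorF is inactive.
With no repressor bound, *bexR* is transcribed.
So BexR is produced and active.
Fumarate is present, so LomG is inactive.
Itaconate is absent, so BexP is inactive.
Required activator LomG is absent, so *sibX* is not transcribed.
So SibX is not produced.
Homoserine is absent, so KosW is active.
With repressor BexR bound, *gixF* is not transcribed.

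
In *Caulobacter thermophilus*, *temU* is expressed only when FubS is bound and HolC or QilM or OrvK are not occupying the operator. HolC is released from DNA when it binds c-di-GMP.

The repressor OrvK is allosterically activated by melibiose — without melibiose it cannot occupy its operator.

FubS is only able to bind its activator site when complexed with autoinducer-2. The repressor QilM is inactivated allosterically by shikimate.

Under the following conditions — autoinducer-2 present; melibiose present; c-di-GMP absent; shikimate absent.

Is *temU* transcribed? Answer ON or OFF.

OFF

c-di-GMP is absent, so HolC is active.
Shikimate is absent, so QilM is active.
Autoinducer-2 is present, so FubS is active.
Melibiose is present, so OrvK is active.
With repressor HolC bound, *temU* is not transcribed.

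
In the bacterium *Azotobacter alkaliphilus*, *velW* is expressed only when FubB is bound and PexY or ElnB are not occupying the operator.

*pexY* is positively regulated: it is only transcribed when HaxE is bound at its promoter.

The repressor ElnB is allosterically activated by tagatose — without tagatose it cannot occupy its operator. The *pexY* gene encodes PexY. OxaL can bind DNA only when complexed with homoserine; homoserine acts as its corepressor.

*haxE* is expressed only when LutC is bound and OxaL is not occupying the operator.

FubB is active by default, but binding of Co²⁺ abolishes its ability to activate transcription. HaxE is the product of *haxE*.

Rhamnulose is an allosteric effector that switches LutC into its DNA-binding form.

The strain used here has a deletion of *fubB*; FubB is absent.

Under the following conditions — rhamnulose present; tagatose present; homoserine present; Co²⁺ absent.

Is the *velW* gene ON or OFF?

OFF

Rhamnulose is present, so LutC is active.
Homoserine is present, so OxaL is active.
With repressor OxaL bound, *haxE* is not transcribed.
So HaxE is not produced.
Required activator HaxE is absent, so *pexY* is not transcribed.
So PexY is not produced.
FubB is non-functional in this strain, so it has no effect.
Tagatose is present, so ElnB is active.
With repressor ElnB bound, *velW* is not transcribed.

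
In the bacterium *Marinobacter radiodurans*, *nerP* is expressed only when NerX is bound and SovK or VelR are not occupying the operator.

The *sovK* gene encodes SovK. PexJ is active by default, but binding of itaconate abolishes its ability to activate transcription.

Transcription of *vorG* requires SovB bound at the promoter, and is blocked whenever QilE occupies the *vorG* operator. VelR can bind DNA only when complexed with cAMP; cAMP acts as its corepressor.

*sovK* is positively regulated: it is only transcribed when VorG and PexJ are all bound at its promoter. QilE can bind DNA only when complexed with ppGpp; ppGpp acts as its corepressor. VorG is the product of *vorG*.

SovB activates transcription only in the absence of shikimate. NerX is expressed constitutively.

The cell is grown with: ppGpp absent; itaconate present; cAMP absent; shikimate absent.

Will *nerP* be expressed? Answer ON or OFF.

ON

ppGpp is absent, so QilE is inactive.
Shikimate is absent, so SovB is active.
No repressor is bound and SovB is active, so *vorG* is transcribed.
So VorG is produced and active.
Itaconate is present, so PexJ is inactive.
Required activator PexJ is absent, so *sovK* is not transcribed.
So SovK is not produced.
NerX is produced constitutively and is active.
cAMP is absent, so VelR is inactive.
No repressor is bound and NerX is active, so *nerP* is transcribed.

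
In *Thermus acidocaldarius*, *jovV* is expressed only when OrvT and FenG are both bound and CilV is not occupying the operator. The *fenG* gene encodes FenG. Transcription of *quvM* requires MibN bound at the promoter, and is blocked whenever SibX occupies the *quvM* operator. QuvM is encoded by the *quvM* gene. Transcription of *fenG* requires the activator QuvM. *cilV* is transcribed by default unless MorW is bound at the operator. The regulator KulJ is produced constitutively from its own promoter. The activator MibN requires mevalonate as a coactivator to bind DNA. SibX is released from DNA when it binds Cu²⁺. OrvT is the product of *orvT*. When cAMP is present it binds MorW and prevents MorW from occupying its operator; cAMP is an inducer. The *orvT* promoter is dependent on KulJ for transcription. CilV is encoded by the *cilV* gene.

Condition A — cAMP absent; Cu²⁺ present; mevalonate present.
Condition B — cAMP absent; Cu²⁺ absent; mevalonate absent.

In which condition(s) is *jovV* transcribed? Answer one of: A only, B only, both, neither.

Condition A:
KulJ is produced constitutively and is active.
No repressor is bound and KulJ is active, so *orvT* is transcribed.
So OrvT is produced and active.
cAMP is absent, so MorW is active.
With repressor MorW bound, *cilV* is not transcribed.
So CilV is not produced.
Cu²⁺ is present, so SibX is inactive.
Mevalonate is present, so MibN is active.
No repressor is bound and MibN is active, so *quvM* is transcribed.
So QuvM is produced and active.
No repressor is bound and QuvM is active, so *fenG* is transcribed.
So FenG is produced and active.
No repressor is bound and OrvT and FenG are active, so *jovV* is transcribed.
→ *jovV* is ON in A.
Condition B:
KulJ is produced constitutively and is active.
No repressor is bound and KulJ is active, so *orvT* is transcribed.
So OrvT is produced and active.
cAMP is absent, so MorW is active.
With repressor MorW bound, *cilV* is not transcribed.
So CilV is not produced.
Cu²⁺ is absent, so SibX is active.
Mevalonate is absent, so MibN is inactive.
With repressor SibX bound, *quvM* is not transcribed.
So QuvM is not produced.
Required activator QuvM is absent, so *fenG* is not transcribed.
So FenG is not produced.
Required activator FenG is absent, so *jovV* is not transcribed.
→ *jovV* is OFF in B.

A only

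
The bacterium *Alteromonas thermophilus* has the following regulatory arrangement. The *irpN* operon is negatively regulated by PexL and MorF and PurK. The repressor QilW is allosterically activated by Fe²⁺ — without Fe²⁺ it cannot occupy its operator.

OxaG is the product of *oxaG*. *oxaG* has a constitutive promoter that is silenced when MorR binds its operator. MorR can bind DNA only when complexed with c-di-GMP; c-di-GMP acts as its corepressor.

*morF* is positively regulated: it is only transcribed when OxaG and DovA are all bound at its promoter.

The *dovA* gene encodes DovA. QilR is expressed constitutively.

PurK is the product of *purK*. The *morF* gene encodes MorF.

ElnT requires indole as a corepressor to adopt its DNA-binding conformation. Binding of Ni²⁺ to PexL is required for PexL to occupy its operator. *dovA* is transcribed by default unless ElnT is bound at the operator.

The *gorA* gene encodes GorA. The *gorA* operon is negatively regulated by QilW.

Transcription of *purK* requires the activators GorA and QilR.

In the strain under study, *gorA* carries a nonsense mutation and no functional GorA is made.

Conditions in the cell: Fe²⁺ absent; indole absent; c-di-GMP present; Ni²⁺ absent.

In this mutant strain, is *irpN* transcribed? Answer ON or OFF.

Ni²⁺ is absent, so PexL is inactive.
c-di-GMP is present, so MorR is active.
With repressor MorR bound, *oxaG* is not transcribed.
So OxaG is not produced.
Indole is absent, so ElnT is inactive.
With no repressor bound, *dovA* is transcribed.
So DovA is produced and active.
Required activator OxaG is absent, so *morF* is not transcribed.
So MorF is not produced.
GorA is non-functional in this strain, so it has no effect.
QilR is produced constitutively and is active.
Required activator GorA is absent, so *purK* is not transcribed.
So PurK is not produced.
With no repressor bound, *irpN* is transcribed.

ON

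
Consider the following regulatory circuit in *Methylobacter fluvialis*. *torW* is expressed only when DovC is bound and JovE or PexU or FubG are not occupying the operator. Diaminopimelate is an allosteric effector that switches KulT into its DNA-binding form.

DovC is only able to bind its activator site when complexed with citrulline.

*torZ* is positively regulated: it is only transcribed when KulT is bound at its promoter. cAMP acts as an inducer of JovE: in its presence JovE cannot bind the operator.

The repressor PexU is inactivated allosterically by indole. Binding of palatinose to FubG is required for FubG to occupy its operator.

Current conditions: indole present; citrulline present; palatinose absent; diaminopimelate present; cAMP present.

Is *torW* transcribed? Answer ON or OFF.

cAMP is present, so JovE is inactive.
Indole is present, so PexU is inactive.
Palatinose is absent, so FubG is inactive.
Citrulline is present, so DovC is active.
No repressor is bound and DovC is active, so *torW* is transcribed.

ON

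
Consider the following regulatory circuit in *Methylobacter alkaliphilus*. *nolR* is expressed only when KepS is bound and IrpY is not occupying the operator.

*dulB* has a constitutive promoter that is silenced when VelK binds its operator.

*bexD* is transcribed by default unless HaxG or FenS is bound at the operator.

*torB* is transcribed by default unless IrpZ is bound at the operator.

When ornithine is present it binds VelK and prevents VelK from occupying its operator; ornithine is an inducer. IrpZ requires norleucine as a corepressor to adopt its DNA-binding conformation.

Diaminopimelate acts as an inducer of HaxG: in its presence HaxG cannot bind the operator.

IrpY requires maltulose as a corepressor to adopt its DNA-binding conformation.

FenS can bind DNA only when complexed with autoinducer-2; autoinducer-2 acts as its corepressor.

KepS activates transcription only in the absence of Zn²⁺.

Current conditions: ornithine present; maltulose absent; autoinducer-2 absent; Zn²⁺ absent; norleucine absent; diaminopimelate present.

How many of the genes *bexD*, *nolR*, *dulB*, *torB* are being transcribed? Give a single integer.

4

Diaminopimelate is present, so HaxG is inactive.
Autoinducer-2 is absent, so FenS is inactive.
With no repressor bound, *bexD* is transcribed.
→ *bexD* is ON.
Maltulose is absent, so IrpY is inactive.
Zn²⁺ is absent, so KepS is active.
No repressor is bound and KepS is active, so *nolR* is transcribed.
→ *nolR* is ON.
Ornithine is present, so VelK is inactive.
With no repressor bound, *dulB* is transcribed.
→ *dulB* is ON.
Norleucine is absent, so IrpZ is inactive.
With no repressor bound, *torB* is transcribed.
→ *torB* is ON.
4 of the 4 genes are transcribed.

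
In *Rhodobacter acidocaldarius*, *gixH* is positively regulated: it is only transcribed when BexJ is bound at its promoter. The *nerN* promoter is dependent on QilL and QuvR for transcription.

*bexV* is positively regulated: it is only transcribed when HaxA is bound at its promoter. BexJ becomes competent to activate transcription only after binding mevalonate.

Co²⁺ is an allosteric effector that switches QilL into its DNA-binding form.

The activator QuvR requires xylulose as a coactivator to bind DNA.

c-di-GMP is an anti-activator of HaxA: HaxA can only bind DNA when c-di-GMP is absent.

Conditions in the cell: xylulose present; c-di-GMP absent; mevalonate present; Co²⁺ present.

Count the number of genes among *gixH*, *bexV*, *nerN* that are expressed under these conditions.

3

Mevalonate is present, so BexJ is active.
No repressor is bound and BexJ is active, so *gixH* is transcribed.
→ *gixH* is ON.
c-di-GMP is absent, so HaxA is active.
No repressor is bound and HaxA is active, so *bexV* is transcribed.
→ *bexV* is ON.
Co²⁺ is present, so QilL is active.
Xylulose is present, so QuvR is active.
No repressor is bound and QilL and QuvR are active, so *nerN* is transcribed.
→ *nerN* is ON.
3 of the 3 genes are transcribed.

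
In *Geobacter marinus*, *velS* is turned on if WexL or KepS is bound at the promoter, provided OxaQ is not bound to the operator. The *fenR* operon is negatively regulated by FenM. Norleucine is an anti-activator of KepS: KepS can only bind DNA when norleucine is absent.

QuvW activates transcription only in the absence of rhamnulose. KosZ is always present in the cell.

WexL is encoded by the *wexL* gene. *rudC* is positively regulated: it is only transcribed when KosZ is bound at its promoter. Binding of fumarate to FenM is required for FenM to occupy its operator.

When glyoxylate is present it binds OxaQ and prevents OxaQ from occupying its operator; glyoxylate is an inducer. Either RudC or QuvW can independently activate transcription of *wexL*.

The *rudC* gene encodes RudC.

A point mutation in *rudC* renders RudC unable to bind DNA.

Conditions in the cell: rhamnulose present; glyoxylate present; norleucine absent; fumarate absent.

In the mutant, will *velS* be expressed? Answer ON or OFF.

ON

RudC is non-functional in this strain, so it has no effect.
Rhamnulose is present, so QuvW is inactive.
No activator is available at the *wexL* promoter, so *wexL* is not transcribed.
So WexL is not produced.
Glyoxylate is present, so OxaQ is inactive.
Norleucine is absent, so KepS is active.
Activator KepS is present, so *velS* is transcribed.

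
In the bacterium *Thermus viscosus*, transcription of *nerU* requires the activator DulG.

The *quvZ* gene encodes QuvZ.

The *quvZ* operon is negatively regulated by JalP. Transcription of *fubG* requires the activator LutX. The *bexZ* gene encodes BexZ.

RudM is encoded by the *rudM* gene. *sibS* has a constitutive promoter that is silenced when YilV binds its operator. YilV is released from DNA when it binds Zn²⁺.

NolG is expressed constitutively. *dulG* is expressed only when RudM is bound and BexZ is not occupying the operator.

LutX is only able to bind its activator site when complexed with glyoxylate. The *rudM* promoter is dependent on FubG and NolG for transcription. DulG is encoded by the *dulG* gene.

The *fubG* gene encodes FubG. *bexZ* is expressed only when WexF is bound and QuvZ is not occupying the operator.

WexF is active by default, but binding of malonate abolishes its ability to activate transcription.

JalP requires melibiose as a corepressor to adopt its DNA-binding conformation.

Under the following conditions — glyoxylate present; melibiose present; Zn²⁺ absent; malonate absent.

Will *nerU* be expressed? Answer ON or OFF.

Glyoxylate is present, so LutX is active.
No repressor is bound and LutX is active, so *fubG* is transcribed.
So FubG is produced and active.
NolG is produced constitutively and is active.
No repressor is bound and FubG and NolG are active, so *rudM* is transcribed.
So RudM is produced and active.
Melibiose is present, so JalP is active.
With repressor JalP bound, *quvZ* is not transcribed.
So QuvZ is not produced.
Malonate is absent, so WexF is active.
No repressor is bound and WexF is active, so *bexZ* is transcribed.
So BexZ is produced and active.
With repressor BexZ bound, *dulG* is not transcribed.
So DulG is not produced.
Required activator DulG is absent, so *nerU* is not transcribed.

OFF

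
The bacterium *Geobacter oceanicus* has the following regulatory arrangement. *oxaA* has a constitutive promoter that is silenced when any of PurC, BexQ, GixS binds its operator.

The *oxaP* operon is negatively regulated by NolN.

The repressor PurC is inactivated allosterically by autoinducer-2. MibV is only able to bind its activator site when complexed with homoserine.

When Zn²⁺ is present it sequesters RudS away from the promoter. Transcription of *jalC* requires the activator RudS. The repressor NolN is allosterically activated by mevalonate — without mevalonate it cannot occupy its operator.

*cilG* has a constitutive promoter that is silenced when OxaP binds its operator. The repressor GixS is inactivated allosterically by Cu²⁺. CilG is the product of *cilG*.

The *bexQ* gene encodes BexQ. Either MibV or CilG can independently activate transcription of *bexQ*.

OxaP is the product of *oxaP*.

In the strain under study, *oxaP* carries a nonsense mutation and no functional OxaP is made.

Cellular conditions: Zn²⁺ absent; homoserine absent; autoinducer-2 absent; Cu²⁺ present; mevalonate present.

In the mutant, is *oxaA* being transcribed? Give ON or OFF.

Autoinducer-2 is absent, so PurC is active.
Homoserine is absent, so MibV is inactive.
OxaP is non-functional in this strain, so it has no effect.
With no repressor bound, *cilG* is transcribed.
So CilG is produced and active.
Activator CilG is present, so *bexQ* is transcribed.
So BexQ is produced and active.
Cu²⁺ is present, so GixS is inactive.
With repressor PurC bound, *oxaA* is not transcribed.

OFF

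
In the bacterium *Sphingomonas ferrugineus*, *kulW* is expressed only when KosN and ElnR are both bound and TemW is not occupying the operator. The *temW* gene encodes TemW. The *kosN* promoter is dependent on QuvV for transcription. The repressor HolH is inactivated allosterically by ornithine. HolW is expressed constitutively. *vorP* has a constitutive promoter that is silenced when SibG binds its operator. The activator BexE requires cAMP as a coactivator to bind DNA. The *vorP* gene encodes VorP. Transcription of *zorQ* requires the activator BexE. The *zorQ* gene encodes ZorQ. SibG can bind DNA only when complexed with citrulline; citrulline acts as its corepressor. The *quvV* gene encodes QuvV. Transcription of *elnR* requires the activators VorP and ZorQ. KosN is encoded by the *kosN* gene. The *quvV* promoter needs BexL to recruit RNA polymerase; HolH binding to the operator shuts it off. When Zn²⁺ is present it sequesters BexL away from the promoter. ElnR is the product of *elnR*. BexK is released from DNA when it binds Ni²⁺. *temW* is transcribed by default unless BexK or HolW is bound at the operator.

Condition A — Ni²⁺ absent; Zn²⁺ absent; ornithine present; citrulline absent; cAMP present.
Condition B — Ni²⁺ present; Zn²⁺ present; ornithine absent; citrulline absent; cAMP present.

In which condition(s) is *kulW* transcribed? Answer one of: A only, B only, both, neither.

A only

Condition A:
Ni²⁺ is absent, so BexK is active.
HolW is produced constitutively and is active.
With repressor BexK bound, *temW* is not transcribed.
So TemW is not produced.
Zn²⁺ is absent, so BexL is active.
Ornithine is present, so HolH is inactive.
No repressor is bound and BexL is active, so *quvV* is transcribed.
So QuvV is produced and active.
No repressor is bound and QuvV is active, so *kosN* is transcribed.
So KosN is produced and active.
Citrulline is absent, so SibG is inactive.
With no repressor bound, *vorP* is transcribed.
So VorP is produced and active.
cAMP is present, so BexE is active.
No repressor is bound and BexE is active, so *zorQ* is transcribed.
So ZorQ is produced and active.
No repressor is bound and VorP and ZorQ are active, so *elnR* is transcribed.
So ElnR is produced and active.
No repressor is bound and KosN and ElnR are active, so *kulW* is transcribed.
→ *kulW* is ON in A.
Condition B:
Ni²⁺ is present, so BexK is inactive.
HolW is produced constitutively and is active.
With repressor HolW bound, *temW* is not transcribed.
So TemW is not produced.
Zn²⁺ is present, so BexL is inactive.
Ornithine is absent, so HolH is active.
With repressor HolH bound, *quvV* is not transcribed.
So QuvV is not produced.
Required activator QuvV is absent, so *kosN* is not transcribed.
So KosN is not produced.
Citrulline is absent, so SibG is inactive.
With no repressor bound, *vorP* is transcribed.
So VorP is produced and active.
cAMP is present, so BexE is active.
No repressor is bound and BexE is active, so *zorQ* is transcribed.
So ZorQ is produced and active.
No repressor is bound and VorP and ZorQ are active, so *elnR* is transcribed.
So ElnR is produced and active.
Required activator KosN is absent, so *kulW* is not transcribed.
→ *kulW* is OFF in B.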